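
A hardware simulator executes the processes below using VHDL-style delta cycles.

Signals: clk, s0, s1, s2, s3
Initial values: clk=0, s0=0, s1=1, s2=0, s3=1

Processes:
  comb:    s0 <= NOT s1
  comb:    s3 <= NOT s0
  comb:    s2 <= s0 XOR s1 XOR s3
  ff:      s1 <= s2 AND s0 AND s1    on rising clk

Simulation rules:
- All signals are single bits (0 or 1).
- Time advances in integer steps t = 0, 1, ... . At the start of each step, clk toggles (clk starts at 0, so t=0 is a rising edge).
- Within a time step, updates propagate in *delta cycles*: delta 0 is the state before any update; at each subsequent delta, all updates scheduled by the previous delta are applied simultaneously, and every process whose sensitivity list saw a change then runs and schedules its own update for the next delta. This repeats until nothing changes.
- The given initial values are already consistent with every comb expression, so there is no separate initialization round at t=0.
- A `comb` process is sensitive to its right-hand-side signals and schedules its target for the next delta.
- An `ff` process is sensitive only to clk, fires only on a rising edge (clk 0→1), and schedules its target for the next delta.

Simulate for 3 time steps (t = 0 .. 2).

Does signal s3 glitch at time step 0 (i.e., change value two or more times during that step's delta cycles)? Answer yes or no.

no

t0.Δ0 clk=0 s2=0 s3=1 s1=1 s0=0
t0.Δ1 clk=1 s2=0 s3=1 s1=1 s0=0
t0.Δ2 clk=1 s2=0 s3=1 s1=0 s0=0
t0.Δ3 clk=1 s2=1 s3=1 s1=0 s0=1
t0.Δ4 clk=1 s2=0 s3=0 s1=0 s0=1
t0.Δ5 clk=1 s2=1 s3=0 s1=0 s0=1
t1.Δ0 clk=1 s2=1 s3=0 s1=0 s0=1
t1.Δ1 clk=0 s2=1 s3=0 s1=0 s0=1
t2.Δ0 clk=0 s2=1 s3=0 s1=0 s0=1
t2.Δ1 clk=1 s2=1 s3=0 s1=0 s0=1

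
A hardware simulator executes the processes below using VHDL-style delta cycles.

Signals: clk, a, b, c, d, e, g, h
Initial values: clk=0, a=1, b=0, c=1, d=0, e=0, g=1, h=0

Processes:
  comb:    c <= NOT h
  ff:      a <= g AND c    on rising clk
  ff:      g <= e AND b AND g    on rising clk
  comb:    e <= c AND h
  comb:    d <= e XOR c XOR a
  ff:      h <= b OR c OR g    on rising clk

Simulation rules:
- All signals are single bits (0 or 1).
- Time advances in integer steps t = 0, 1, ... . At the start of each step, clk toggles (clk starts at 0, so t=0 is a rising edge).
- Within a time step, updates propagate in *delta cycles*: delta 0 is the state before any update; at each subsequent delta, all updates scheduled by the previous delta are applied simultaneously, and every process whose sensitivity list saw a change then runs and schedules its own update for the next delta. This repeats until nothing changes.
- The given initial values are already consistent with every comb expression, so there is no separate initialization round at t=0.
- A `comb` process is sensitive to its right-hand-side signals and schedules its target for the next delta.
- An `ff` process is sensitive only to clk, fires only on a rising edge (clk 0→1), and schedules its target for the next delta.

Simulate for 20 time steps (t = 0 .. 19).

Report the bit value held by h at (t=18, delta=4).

[bits: d,g,h,clk,e,a,c,b]
t=0: Δ0=01000110 Δ1=01010110 Δ2=00110110 Δ3=00111100 Δ4=00110100 Δ5=10110100 | 5Δ
t=1: Δ0=10110100 Δ1=10100100 | 1Δ
t=2: Δ0=10100100 Δ1=10110100 Δ2=10010000 Δ3=00010010 Δ4=10010010 | 4Δ
t=3: Δ0=10010010 Δ1=10000010 | 1Δ
t=4: Δ0=10000010 Δ1=10010010 Δ2=10110010 Δ3=10111000 Δ4=10110000 Δ5=00110000 | 5Δ
t=5: Δ0=00110000 Δ1=00100000 | 1Δ
t=6: Δ0=00100000 Δ1=00110000 Δ2=00010000 Δ3=00010010 Δ4=10010010 | 4Δ
t=7: Δ0=10010010 Δ1=10000010 | 1Δ
t=8: Δ0=10000010 Δ1=10010010 Δ2=10110010 Δ3=10111000 Δ4=10110000 Δ5=00110000 | 5Δ
t=9: Δ0=00110000 Δ1=00100000 | 1Δ
t=10: Δ0=00100000 Δ1=00110000 Δ2=00010000 Δ3=00010010 Δ4=10010010 | 4Δ
t=11: Δ0=10010010 Δ1=10000010 | 1Δ
t=12: Δ0=10000010 Δ1=10010010 Δ2=10110010 Δ3=10111000 Δ4=10110000 Δ5=00110000 | 5Δ
t=13: Δ0=00110000 Δ1=00100000 | 1Δ
t=14: Δ0=00100000 Δ1=00110000 Δ2=00010000 Δ3=00010010 Δ4=10010010 | 4Δ
t=15: Δ0=10010010 Δ1=10000010 | 1Δ
t=16: Δ0=10000010 Δ1=10010010 Δ2=10110010 Δ3=10111000 Δ4=10110000 Δ5=00110000 | 5Δ
t=17: Δ0=00110000 Δ1=00100000 | 1Δ
t=18: Δ0=00100000 Δ1=00110000 Δ2=00010000 Δ3=00010010 Δ4=10010010 | 4Δ
t=19: Δ0=10010010 Δ1=10000010 | 1Δ

0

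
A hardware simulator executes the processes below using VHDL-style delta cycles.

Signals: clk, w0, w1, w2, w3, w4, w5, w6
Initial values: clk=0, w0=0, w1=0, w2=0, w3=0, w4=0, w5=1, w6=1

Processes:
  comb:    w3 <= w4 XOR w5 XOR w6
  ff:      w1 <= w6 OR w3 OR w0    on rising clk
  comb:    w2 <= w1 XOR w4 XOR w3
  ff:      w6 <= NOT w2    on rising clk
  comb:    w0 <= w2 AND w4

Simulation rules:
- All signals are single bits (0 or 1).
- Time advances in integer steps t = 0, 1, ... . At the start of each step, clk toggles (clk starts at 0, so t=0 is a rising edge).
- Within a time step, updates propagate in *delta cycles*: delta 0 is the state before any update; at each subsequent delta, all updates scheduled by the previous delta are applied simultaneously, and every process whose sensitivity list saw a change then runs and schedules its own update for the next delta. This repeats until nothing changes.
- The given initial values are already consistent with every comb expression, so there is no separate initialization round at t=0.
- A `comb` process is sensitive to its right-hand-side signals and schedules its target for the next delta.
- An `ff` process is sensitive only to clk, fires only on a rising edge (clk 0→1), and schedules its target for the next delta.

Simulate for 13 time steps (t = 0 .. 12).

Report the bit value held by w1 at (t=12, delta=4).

[bits: clk,w6,w4,w0,w5,w2,w1,w3]
t=0: Δ0=01001000 Δ1=11001000 Δ2=11001010 Δ3=11001110 | 3Δ
t=1: Δ0=11001110 Δ1=01001110 | 1Δ
t=2: Δ0=01001110 Δ1=11001110 Δ2=10001110 Δ3=10001111 Δ4=10001011 | 4Δ
t=3: Δ0=10001011 Δ1=00001011 | 1Δ
t=4: Δ0=00001011 Δ1=10001011 Δ2=11001011 Δ3=11001010 Δ4=11001110 | 4Δ
t=5: Δ0=11001110 Δ1=01001110 | 1Δ
t=6: Δ0=01001110 Δ1=11001110 Δ2=10001110 Δ3=10001111 Δ4=10001011 | 4Δ
t=7: Δ0=10001011 Δ1=00001011 | 1Δ
t=8: Δ0=00001011 Δ1=10001011 Δ2=11001011 Δ3=11001010 Δ4=11001110 | 4Δ
t=9: Δ0=11001110 Δ1=01001110 | 1Δ
t=10: Δ0=01001110 Δ1=11001110 Δ2=10001110 Δ3=10001111 Δ4=10001011 | 4Δ
t=11: Δ0=10001011 Δ1=00001011 | 1Δ
t=12: Δ0=00001011 Δ1=10001011 Δ2=11001011 Δ3=11001010 Δ4=11001110 | 4Δ

1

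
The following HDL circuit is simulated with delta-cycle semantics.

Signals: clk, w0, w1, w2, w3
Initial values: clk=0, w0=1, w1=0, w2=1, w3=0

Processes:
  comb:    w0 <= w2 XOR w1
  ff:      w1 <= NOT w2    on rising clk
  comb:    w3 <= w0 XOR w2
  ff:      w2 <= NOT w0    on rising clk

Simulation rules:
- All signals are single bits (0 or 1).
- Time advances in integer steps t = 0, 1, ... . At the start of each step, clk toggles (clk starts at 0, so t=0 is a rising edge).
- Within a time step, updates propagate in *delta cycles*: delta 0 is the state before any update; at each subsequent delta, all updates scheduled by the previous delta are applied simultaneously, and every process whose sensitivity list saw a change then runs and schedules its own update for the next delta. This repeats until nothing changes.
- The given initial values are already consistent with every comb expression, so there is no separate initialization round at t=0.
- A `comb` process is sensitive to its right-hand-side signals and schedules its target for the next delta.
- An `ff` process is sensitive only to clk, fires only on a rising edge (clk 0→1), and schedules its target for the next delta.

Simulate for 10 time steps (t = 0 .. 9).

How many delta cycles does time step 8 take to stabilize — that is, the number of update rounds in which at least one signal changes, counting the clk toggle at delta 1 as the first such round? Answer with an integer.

t=0 Δ0: w0=1 w1=0 w2=1 clk=0 w3=0
  Δ1: clk:0→1
  Δ2: w2:1→0
  Δ3: w0:1→0, w3:0→1
  Δ4: w3:1→0
  (4Δ to stable)
t=1 Δ0: w0=0 w1=0 w2=0 clk=1 w3=0
  Δ1: clk:1→0
  (1Δ to stable)
t=2 Δ0: w0=0 w1=0 w2=0 clk=0 w3=0
  Δ1: clk:0→1
  Δ2: w1:0→1, w2:0→1
  Δ3: w3:0→1
  (3Δ to stable)
t=3 Δ0: w0=0 w1=1 w2=1 clk=1 w3=1
  Δ1: clk:1→0
  (1Δ to stable)
t=4 Δ0: w0=0 w1=1 w2=1 clk=0 w3=1
  Δ1: clk:0→1
  Δ2: w1:1→0
  Δ3: w0:0→1
  Δ4: w3:1→0
  (4Δ to stable)
t=5 Δ0: w0=1 w1=0 w2=1 clk=1 w3=0
  Δ1: clk:1→0
  (1Δ to stable)
t=6 Δ0: w0=1 w1=0 w2=1 clk=0 w3=0
  Δ1: clk:0→1
  Δ2: w2:1→0
  Δ3: w0:1→0, w3:0→1
  Δ4: w3:1→0
  (4Δ to stable)
t=7 Δ0: w0=0 w1=0 w2=0 clk=1 w3=0
  Δ1: clk:1→0
  (1Δ to stable)
t=8 Δ0: w0=0 w1=0 w2=0 clk=0 w3=0
  Δ1: clk:0→1
  Δ2: w1:0→1, w2:0→1
  Δ3: w3:0→1
  (3Δ to stable)
t=9 Δ0: w0=0 w1=1 w2=1 clk=1 w3=1
  Δ1: clk:1→0
  (1Δ to stable)

3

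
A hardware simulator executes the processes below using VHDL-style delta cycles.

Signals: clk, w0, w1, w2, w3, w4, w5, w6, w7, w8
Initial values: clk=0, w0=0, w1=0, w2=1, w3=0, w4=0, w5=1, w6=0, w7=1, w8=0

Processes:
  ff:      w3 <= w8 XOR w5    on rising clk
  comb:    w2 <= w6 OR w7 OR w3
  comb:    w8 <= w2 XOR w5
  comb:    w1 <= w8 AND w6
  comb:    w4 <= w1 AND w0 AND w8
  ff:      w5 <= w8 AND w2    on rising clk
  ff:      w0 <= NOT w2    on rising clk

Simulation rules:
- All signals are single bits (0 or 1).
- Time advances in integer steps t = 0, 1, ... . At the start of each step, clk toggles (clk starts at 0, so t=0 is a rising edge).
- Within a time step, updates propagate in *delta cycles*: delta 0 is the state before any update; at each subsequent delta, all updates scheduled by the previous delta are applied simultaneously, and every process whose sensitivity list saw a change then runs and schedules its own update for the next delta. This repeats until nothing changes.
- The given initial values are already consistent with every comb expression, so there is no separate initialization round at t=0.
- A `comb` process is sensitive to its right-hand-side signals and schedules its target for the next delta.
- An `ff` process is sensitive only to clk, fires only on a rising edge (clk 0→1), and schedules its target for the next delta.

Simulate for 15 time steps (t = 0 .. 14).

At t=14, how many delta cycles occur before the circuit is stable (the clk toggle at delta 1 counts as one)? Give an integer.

3

t=0 Δ0: w4=0 clk=0 w6=0 w8=0 w3=0 w5=1 w2=1 w1=0 w7=1 w0=0
  Δ1: clk:0→1
  Δ2: w3:0→1, w5:1→0
  Δ3: w8:0→1
  (3Δ to stable)
t=1 Δ0: w4=0 clk=1 w6=0 w8=1 w3=1 w5=0 w2=1 w1=0 w7=1 w0=0
  Δ1: clk:1→0
  (1Δ to stable)
t=2 Δ0: w4=0 clk=0 w6=0 w8=1 w3=1 w5=0 w2=1 w1=0 w7=1 w0=0
  Δ1: clk:0→1
  Δ2: w5:0→1
  Δ3: w8:1→0
  (3Δ to stable)
t=3 Δ0: w4=0 clk=1 w6=0 w8=0 w3=1 w5=1 w2=1 w1=0 w7=1 w0=0
  Δ1: clk:1→0
  (1Δ to stable)
t=4 Δ0: w4=0 clk=0 w6=0 w8=0 w3=1 w5=1 w2=1 w1=0 w7=1 w0=0
  Δ1: clk:0→1
  Δ2: w5:1→0
  Δ3: w8:0→1
  (3Δ to stable)
t=5 Δ0: w4=0 clk=1 w6=0 w8=1 w3=1 w5=0 w2=1 w1=0 w7=1 w0=0
  Δ1: clk:1→0
  (1Δ to stable)
t=6 Δ0: w4=0 clk=0 w6=0 w8=1 w3=1 w5=0 w2=1 w1=0 w7=1 w0=0
  Δ1: clk:0→1
  Δ2: w5:0→1
  Δ3: w8:1→0
  (3Δ to stable)
t=7 Δ0: w4=0 clk=1 w6=0 w8=0 w3=1 w5=1 w2=1 w1=0 w7=1 w0=0
  Δ1: clk:1→0
  (1Δ to stable)
t=8 Δ0: w4=0 clk=0 w6=0 w8=0 w3=1 w5=1 w2=1 w1=0 w7=1 w0=0
  Δ1: clk:0→1
  Δ2: w5:1→0
  Δ3: w8:0→1
  (3Δ to stable)
t=9 Δ0: w4=0 clk=1 w6=0 w8=1 w3=1 w5=0 w2=1 w1=0 w7=1 w0=0
  Δ1: clk:1→0
  (1Δ to stable)
t=10 Δ0: w4=0 clk=0 w6=0 w8=1 w3=1 w5=0 w2=1 w1=0 w7=1 w0=0
  Δ1: clk:0→1
  Δ2: w5:0→1
  Δ3: w8:1→0
  (3Δ to stable)
t=11 Δ0: w4=0 clk=1 w6=0 w8=0 w3=1 w5=1 w2=1 w1=0 w7=1 w0=0
  Δ1: clk:1→0
  (1Δ to stable)
t=12 Δ0: w4=0 clk=0 w6=0 w8=0 w3=1 w5=1 w2=1 w1=0 w7=1 w0=0
  Δ1: clk:0→1
  Δ2: w5:1→0
  Δ3: w8:0→1
  (3Δ to stable)
t=13 Δ0: w4=0 clk=1 w6=0 w8=1 w3=1 w5=0 w2=1 w1=0 w7=1 w0=0
  Δ1: clk:1→0
  (1Δ to stable)
t=14 Δ0: w4=0 clk=0 w6=0 w8=1 w3=1 w5=0 w2=1 w1=0 w7=1 w0=0
  Δ1: clk:0→1
  Δ2: w5:0→1
  Δ3: w8:1→0
  (3Δ to stable)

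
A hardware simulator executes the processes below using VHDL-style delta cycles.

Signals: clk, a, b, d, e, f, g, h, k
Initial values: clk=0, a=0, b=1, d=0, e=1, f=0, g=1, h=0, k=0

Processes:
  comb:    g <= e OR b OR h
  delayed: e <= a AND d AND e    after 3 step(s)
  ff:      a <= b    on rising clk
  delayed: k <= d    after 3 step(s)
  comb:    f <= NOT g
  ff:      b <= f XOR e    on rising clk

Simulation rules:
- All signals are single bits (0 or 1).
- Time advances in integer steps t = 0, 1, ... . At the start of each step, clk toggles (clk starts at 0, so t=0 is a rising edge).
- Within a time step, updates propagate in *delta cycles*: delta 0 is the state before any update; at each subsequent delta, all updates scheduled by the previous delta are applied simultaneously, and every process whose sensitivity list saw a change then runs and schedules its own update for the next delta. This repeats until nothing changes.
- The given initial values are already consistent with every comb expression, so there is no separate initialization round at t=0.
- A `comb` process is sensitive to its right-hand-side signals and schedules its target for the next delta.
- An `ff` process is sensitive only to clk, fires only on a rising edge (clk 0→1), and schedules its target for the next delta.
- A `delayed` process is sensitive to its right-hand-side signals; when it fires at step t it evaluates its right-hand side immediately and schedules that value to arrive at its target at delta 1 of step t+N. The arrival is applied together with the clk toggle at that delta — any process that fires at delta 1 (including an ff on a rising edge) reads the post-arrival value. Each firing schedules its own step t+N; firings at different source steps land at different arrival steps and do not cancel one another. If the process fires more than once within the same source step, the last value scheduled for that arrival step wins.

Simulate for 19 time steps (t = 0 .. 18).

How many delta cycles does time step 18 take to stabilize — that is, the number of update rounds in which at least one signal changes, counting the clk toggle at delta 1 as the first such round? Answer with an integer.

4

[bits: g,f,a,e,k,d,b,clk,h]
t=0: Δ0=100100100 Δ1=100100110 Δ2=101100110 | 2Δ
t=1: Δ0=101100110 Δ1=101100100 | 1Δ
t=2: Δ0=101100100 Δ1=101100110 | 1Δ
t=3: Δ0=101100110 Δ1=101000100 | 1Δ
t=4: Δ0=101000100 Δ1=101000110 Δ2=101000010 Δ3=001000010 Δ4=011000010 | 4Δ
t=5: Δ0=011000010 Δ1=011000000 | 1Δ
t=6: Δ0=011000000 Δ1=011000010 Δ2=010000110 Δ3=110000110 Δ4=100000110 | 4Δ
t=7: Δ0=100000110 Δ1=100000100 | 1Δ
t=8: Δ0=100000100 Δ1=100000110 Δ2=101000010 Δ3=001000010 Δ4=011000010 | 4Δ
t=9: Δ0=011000010 Δ1=011000000 | 1Δ
t=10: Δ0=011000000 Δ1=011000010 Δ2=010000110 Δ3=110000110 Δ4=100000110 | 4Δ
t=11: Δ0=100000110 Δ1=100000100 | 1Δ
t=12: Δ0=100000100 Δ1=100000110 Δ2=101000010 Δ3=001000010 Δ4=011000010 | 4Δ
t=13: Δ0=011000010 Δ1=011000000 | 1Δ
t=14: Δ0=011000000 Δ1=011000010 Δ2=010000110 Δ3=110000110 Δ4=100000110 | 4Δ
t=15: Δ0=100000110 Δ1=100000100 | 1Δ
t=16: Δ0=100000100 Δ1=100000110 Δ2=101000010 Δ3=001000010 Δ4=011000010 | 4Δ
t=17: Δ0=011000010 Δ1=011000000 | 1Δ
t=18: Δ0=011000000 Δ1=011000010 Δ2=010000110 Δ3=110000110 Δ4=100000110 | 4Δ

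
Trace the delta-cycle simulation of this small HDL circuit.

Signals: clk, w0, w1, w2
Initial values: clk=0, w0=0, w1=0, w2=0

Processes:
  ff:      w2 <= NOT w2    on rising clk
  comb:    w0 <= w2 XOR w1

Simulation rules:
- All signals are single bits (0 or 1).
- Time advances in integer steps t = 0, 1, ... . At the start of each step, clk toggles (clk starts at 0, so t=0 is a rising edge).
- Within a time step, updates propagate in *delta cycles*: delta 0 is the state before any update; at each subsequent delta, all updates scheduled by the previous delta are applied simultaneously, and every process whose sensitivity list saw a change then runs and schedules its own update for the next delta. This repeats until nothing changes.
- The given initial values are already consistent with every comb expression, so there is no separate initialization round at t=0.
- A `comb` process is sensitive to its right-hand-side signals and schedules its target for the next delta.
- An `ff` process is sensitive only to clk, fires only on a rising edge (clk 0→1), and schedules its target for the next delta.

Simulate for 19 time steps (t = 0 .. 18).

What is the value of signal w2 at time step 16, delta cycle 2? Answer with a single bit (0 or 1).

t=0 Δ0: w2=0 w1=0 clk=0 w0=0
  Δ1: clk:0→1
  Δ2: w2:0→1
  Δ3: w0:0→1
  (3Δ to stable)
t=1 Δ0: w2=1 w1=0 clk=1 w0=1
  Δ1: clk:1→0
  (1Δ to stable)
t=2 Δ0: w2=1 w1=0 clk=0 w0=1
  Δ1: clk:0→1
  Δ2: w2:1→0
  Δ3: w0:1→0
  (3Δ to stable)
t=3 Δ0: w2=0 w1=0 clk=1 w0=0
  Δ1: clk:1→0
  (1Δ to stable)
t=4 Δ0: w2=0 w1=0 clk=0 w0=0
  Δ1: clk:0→1
  Δ2: w2:0→1
  Δ3: w0:0→1
  (3Δ to stable)
t=5 Δ0: w2=1 w1=0 clk=1 w0=1
  Δ1: clk:1→0
  (1Δ to stable)
t=6 Δ0: w2=1 w1=0 clk=0 w0=1
  Δ1: clk:0→1
  Δ2: w2:1→0
  Δ3: w0:1→0
  (3Δ to stable)
t=7 Δ0: w2=0 w1=0 clk=1 w0=0
  Δ1: clk:1→0
  (1Δ to stable)
t=8 Δ0: w2=0 w1=0 clk=0 w0=0
  Δ1: clk:0→1
  Δ2: w2:0→1
  Δ3: w0:0→1
  (3Δ to stable)
t=9 Δ0: w2=1 w1=0 clk=1 w0=1
  Δ1: clk:1→0
  (1Δ to stable)
t=10 Δ0: w2=1 w1=0 clk=0 w0=1
  Δ1: clk:0→1
  Δ2: w2:1→0
  Δ3: w0:1→0
  (3Δ to stable)
t=11 Δ0: w2=0 w1=0 clk=1 w0=0
  Δ1: clk:1→0
  (1Δ to stable)
t=12 Δ0: w2=0 w1=0 clk=0 w0=0
  Δ1: clk:0→1
  Δ2: w2:0→1
  Δ3: w0:0→1
  (3Δ to stable)
t=13 Δ0: w2=1 w1=0 clk=1 w0=1
  Δ1: clk:1→0
  (1Δ to stable)
t=14 Δ0: w2=1 w1=0 clk=0 w0=1
  Δ1: clk:0→1
  Δ2: w2:1→0
  Δ3: w0:1→0
  (3Δ to stable)
t=15 Δ0: w2=0 w1=0 clk=1 w0=0
  Δ1: clk:1→0
  (1Δ to stable)
t=16 Δ0: w2=0 w1=0 clk=0 w0=0
  Δ1: clk:0→1
  Δ2: w2:0→1
  Δ3: w0:0→1
  (3Δ to stable)
t=17 Δ0: w2=1 w1=0 clk=1 w0=1
  Δ1: clk:1→0
  (1Δ to stable)
t=18 Δ0: w2=1 w1=0 clk=0 w0=1
  Δ1: clk:0→1
  Δ2: w2:1→0
  Δ3: w0:1→0
  (3Δ to stable)

1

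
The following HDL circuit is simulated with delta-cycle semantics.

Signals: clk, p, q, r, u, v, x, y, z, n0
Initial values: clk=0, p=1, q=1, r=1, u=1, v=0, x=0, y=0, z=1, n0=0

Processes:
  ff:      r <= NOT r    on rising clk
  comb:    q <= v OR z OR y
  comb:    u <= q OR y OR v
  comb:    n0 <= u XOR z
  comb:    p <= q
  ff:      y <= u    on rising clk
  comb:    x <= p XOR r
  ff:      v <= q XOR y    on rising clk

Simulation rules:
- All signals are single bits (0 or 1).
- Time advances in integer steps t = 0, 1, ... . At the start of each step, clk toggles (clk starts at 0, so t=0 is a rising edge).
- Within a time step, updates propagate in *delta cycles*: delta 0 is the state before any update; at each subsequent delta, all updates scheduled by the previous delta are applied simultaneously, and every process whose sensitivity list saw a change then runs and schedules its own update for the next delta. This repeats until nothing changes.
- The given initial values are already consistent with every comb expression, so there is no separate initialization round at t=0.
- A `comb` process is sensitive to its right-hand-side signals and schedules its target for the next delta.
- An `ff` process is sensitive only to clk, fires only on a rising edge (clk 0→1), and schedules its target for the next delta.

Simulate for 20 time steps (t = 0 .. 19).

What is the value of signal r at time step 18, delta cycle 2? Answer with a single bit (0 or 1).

[bits: v,x,p,clk,u,y,n0,q,z,r]
t=0: Δ0=0010100111 Δ1=0011100111 Δ2=1011110110 Δ3=1111110110 | 3Δ
t=1: Δ0=1111110110 Δ1=1110110110 | 1Δ
t=2: Δ0=1110110110 Δ1=1111110110 Δ2=0111110111 Δ3=0011110111 | 3Δ
t=3: Δ0=0011110111 Δ1=0010110111 | 1Δ
t=4: Δ0=0010110111 Δ1=0011110111 Δ2=0011110110 Δ3=0111110110 | 3Δ
t=5: Δ0=0111110110 Δ1=0110110110 | 1Δ
t=6: Δ0=0110110110 Δ1=0111110110 Δ2=0111110111 Δ3=0011110111 | 3Δ
t=7: Δ0=0011110111 Δ1=0010110111 | 1Δ
t=8: Δ0=0010110111 Δ1=0011110111 Δ2=0011110110 Δ3=0111110110 | 3Δ
t=9: Δ0=0111110110 Δ1=0110110110 | 1Δ
t=10: Δ0=0110110110 Δ1=0111110110 Δ2=0111110111 Δ3=0011110111 | 3Δ
t=11: Δ0=0011110111 Δ1=0010110111 | 1Δ
t=12: Δ0=0010110111 Δ1=0011110111 Δ2=0011110110 Δ3=0111110110 | 3Δ
t=13: Δ0=0111110110 Δ1=0110110110 | 1Δ
t=14: Δ0=0110110110 Δ1=0111110110 Δ2=0111110111 Δ3=0011110111 | 3Δ
t=15: Δ0=0011110111 Δ1=0010110111 | 1Δ
t=16: Δ0=0010110111 Δ1=0011110111 Δ2=0011110110 Δ3=0111110110 | 3Δ
t=17: Δ0=0111110110 Δ1=0110110110 | 1Δ
t=18: Δ0=0110110110 Δ1=0111110110 Δ2=0111110111 Δ3=0011110111 | 3Δ
t=19: Δ0=0011110111 Δ1=0010110111 | 1Δ

1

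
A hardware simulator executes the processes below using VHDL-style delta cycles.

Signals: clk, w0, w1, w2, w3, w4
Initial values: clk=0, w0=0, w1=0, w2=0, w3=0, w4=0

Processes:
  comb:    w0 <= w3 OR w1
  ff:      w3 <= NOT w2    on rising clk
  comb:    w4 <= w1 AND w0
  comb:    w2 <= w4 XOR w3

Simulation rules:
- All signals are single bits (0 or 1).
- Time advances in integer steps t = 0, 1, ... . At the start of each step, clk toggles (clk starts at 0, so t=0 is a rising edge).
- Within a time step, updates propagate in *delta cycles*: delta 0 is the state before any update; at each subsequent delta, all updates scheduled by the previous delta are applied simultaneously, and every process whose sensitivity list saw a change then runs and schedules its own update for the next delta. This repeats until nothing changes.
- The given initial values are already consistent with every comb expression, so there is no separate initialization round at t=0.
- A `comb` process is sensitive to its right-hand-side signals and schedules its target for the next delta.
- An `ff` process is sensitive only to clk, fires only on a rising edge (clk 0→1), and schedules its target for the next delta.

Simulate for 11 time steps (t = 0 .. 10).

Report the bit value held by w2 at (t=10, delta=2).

1

t=0 Δ0: w1=0 w0=0 w3=0 w2=0 clk=0 w4=0
  Δ1: clk:0→1
  Δ2: w3:0→1
  Δ3: w0:0→1, w2:0→1
  (3Δ to stable)
t=1 Δ0: w1=0 w0=1 w3=1 w2=1 clk=1 w4=0
  Δ1: clk:1→0
  (1Δ to stable)
t=2 Δ0: w1=0 w0=1 w3=1 w2=1 clk=0 w4=0
  Δ1: clk:0→1
  Δ2: w3:1→0
  Δ3: w0:1→0, w2:1→0
  (3Δ to stable)
t=3 Δ0: w1=0 w0=0 w3=0 w2=0 clk=1 w4=0
  Δ1: clk:1→0
  (1Δ to stable)
t=4 Δ0: w1=0 w0=0 w3=0 w2=0 clk=0 w4=0
  Δ1: clk:0→1
  Δ2: w3:0→1
  Δ3: w0:0→1, w2:0→1
  (3Δ to stable)
t=5 Δ0: w1=0 w0=1 w3=1 w2=1 clk=1 w4=0
  Δ1: clk:1→0
  (1Δ to stable)
t=6 Δ0: w1=0 w0=1 w3=1 w2=1 clk=0 w4=0
  Δ1: clk:0→1
  Δ2: w3:1→0
  Δ3: w0:1→0, w2:1→0
  (3Δ to stable)
t=7 Δ0: w1=0 w0=0 w3=0 w2=0 clk=1 w4=0
  Δ1: clk:1→0
  (1Δ to stable)
t=8 Δ0: w1=0 w0=0 w3=0 w2=0 clk=0 w4=0
  Δ1: clk:0→1
  Δ2: w3:0→1
  Δ3: w0:0→1, w2:0→1
  (3Δ to stable)
t=9 Δ0: w1=0 w0=1 w3=1 w2=1 clk=1 w4=0
  Δ1: clk:1→0
  (1Δ to stable)
t=10 Δ0: w1=0 w0=1 w3=1 w2=1 clk=0 w4=0
  Δ1: clk:0→1
  Δ2: w3:1→0
  Δ3: w0:1→0, w2:1→0
  (3Δ to stable)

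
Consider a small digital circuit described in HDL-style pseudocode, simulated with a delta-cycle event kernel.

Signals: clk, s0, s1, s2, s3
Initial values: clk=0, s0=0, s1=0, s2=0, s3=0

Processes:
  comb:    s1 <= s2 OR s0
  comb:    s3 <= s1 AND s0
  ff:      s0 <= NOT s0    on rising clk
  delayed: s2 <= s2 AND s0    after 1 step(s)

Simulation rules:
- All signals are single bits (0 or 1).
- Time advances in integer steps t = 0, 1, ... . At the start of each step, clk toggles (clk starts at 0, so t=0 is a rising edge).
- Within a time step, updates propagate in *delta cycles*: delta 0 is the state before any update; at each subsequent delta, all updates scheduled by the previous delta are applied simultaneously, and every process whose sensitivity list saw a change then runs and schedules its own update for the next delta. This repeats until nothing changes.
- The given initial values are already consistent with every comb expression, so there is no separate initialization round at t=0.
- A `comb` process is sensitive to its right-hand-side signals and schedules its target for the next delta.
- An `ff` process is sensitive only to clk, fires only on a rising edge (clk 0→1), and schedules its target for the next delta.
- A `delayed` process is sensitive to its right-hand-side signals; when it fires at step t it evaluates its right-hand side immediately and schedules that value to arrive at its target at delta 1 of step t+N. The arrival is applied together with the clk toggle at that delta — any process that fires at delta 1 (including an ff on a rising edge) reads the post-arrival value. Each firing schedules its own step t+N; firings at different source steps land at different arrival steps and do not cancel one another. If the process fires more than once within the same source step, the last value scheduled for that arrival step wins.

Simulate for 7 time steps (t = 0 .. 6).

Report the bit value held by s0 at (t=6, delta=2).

0

t=0 Δ0: s3=0 clk=0 s1=0 s2=0 s0=0
  Δ1: clk:0→1
  Δ2: s0:0→1
  Δ3: s1:0→1
  Δ4: s3:0→1
  (4Δ to stable)
t=1 Δ0: s3=1 clk=1 s1=1 s2=0 s0=1
  Δ1: clk:1→0
  (1Δ to stable)
t=2 Δ0: s3=1 clk=0 s1=1 s2=0 s0=1
  Δ1: clk:0→1
  Δ2: s0:1→0
  Δ3: s3:1→0, s1:1→0
  (3Δ to stable)
t=3 Δ0: s3=0 clk=1 s1=0 s2=0 s0=0
  Δ1: clk:1→0
  (1Δ to stable)
t=4 Δ0: s3=0 clk=0 s1=0 s2=0 s0=0
  Δ1: clk:0→1
  Δ2: s0:0→1
  Δ3: s1:0→1
  Δ4: s3:0→1
  (4Δ to stable)
t=5 Δ0: s3=1 clk=1 s1=1 s2=0 s0=1
  Δ1: clk:1→0
  (1Δ to stable)
t=6 Δ0: s3=1 clk=0 s1=1 s2=0 s0=1
  Δ1: clk:0→1
  Δ2: s0:1→0
  Δ3: s3:1→0, s1:1→0
  (3Δ to stable)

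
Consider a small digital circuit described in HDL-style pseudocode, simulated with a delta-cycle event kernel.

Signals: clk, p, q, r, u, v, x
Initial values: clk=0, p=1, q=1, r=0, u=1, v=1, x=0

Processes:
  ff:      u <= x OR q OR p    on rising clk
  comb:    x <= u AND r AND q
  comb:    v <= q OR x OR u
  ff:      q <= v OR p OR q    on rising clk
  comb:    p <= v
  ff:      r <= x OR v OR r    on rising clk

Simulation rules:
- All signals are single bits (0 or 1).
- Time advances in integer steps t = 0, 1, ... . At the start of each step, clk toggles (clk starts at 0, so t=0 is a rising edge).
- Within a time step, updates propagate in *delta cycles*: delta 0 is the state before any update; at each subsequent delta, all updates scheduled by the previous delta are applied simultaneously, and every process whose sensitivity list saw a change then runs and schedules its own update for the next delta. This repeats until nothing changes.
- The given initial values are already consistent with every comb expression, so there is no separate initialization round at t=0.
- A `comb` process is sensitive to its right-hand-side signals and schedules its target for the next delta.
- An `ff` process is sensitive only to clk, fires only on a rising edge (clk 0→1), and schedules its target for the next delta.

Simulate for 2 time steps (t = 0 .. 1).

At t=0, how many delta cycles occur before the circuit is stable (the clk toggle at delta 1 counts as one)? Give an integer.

3

[bits: v,u,x,r,p,q,clk]
t=0: Δ0=1100110 Δ1=1100111 Δ2=1101111 Δ3=1111111 | 3Δ
t=1: Δ0=1111111 Δ1=1111110 | 1Δ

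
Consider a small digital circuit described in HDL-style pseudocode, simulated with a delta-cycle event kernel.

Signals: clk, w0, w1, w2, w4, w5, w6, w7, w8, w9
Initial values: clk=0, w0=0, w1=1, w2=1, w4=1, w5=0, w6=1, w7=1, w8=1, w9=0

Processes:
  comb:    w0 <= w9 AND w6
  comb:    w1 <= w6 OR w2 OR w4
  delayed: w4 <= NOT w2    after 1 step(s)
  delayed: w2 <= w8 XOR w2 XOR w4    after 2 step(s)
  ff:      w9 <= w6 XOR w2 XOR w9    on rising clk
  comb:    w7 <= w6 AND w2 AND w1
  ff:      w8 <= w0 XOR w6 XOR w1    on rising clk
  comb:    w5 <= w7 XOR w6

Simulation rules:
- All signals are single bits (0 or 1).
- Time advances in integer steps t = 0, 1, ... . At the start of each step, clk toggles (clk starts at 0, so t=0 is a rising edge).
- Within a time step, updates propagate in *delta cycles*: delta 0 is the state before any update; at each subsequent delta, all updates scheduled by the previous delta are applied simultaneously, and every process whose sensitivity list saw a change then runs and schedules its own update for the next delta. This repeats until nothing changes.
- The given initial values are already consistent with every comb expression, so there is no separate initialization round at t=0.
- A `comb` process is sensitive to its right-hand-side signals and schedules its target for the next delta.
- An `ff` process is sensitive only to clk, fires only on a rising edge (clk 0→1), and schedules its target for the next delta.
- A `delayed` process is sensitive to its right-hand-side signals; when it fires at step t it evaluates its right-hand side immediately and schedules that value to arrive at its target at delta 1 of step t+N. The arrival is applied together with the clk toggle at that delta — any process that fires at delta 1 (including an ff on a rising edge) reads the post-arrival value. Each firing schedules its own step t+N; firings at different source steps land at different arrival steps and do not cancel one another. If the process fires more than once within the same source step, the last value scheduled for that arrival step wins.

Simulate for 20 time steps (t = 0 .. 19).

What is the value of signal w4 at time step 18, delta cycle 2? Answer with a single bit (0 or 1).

[bits: w9,w0,w7,w4,w2,w8,clk,w6,w1,w5]
t=0: Δ0=0011110110 Δ1=0011111110 Δ2=0011101110 | 2Δ
t=1: Δ0=0011101110 Δ1=0011100110 | 1Δ
t=2: Δ0=0011100110 Δ1=0011001110 Δ2=1001001110 Δ3=1101001111 | 3Δ
t=3: Δ0=1101001111 Δ1=1101000111 | 1Δ
t=4: Δ0=1101000111 Δ1=1101101111 Δ2=1111111111 Δ3=1111111110 | 3Δ
t=5: Δ0=1111111110 Δ1=1110110110 | 1Δ
t=6: Δ0=1110110110 Δ1=1110111110 | 1Δ
t=7: Δ0=1110111110 Δ1=1110010110 Δ2=1100010110 Δ3=1100010111 | 3Δ
t=8: Δ0=1100010111 Δ1=1101011111 Δ2=0101011111 Δ3=0001011111 | 3Δ
t=9: Δ0=0001011111 Δ1=0001110111 Δ2=0011110111 Δ3=0011110110 | 3Δ
t=10: Δ0=0011110110 Δ1=0010011110 Δ2=1000001110 Δ3=1100001111 | 3Δ
t=11: Δ0=1100001111 Δ1=1101100111 Δ2=1111100111 Δ3=1111100110 | 3Δ
t=12: Δ0=1111100110 Δ1=1110001110 Δ2=0100011110 Δ3=0000011111 | 3Δ
t=13: Δ0=0000011111 Δ1=0001010111 | 1Δ
t=14: Δ0=0001010111 Δ1=0001111111 Δ2=0011101111 Δ3=0011101110 | 3Δ
t=15: Δ0=0011101110 Δ1=0010000110 Δ2=0000000110 Δ3=0000000111 | 3Δ
t=16: Δ0=0000000111 Δ1=0001001111 Δ2=1001001111 Δ3=1101001111 | 3Δ
t=17: Δ0=1101001111 Δ1=1101000111 | 1Δ
t=18: Δ0=1101000111 Δ1=1101101111 Δ2=1111111111 Δ3=1111111110 | 3Δ
t=19: Δ0=1111111110 Δ1=1110110110 | 1Δ

1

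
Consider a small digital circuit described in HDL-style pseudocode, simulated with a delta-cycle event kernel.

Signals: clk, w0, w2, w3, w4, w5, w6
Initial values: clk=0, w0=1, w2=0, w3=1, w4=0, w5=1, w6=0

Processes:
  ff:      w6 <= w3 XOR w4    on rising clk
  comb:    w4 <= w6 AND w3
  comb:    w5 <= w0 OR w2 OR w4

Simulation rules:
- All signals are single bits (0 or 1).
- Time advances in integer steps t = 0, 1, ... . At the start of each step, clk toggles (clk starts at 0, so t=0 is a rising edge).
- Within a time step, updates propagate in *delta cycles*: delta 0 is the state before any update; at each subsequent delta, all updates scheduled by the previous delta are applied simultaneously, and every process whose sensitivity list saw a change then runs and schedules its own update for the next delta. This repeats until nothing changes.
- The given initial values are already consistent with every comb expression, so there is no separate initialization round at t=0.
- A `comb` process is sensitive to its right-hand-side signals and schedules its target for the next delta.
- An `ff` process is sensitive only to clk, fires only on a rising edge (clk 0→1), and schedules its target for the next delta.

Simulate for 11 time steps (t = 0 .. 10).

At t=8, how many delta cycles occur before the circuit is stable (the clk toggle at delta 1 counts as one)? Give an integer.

3

t0.Δ0 w2=0 w0=1 w6=0 w3=1 w4=0 clk=0 w5=1
t0.Δ1 w2=0 w0=1 w6=0 w3=1 w4=0 clk=1 w5=1
t0.Δ2 w2=0 w0=1 w6=1 w3=1 w4=0 clk=1 w5=1
t0.Δ3 w2=0 w0=1 w6=1 w3=1 w4=1 clk=1 w5=1
t1.Δ0 w2=0 w0=1 w6=1 w3=1 w4=1 clk=1 w5=1
t1.Δ1 w2=0 w0=1 w6=1 w3=1 w4=1 clk=0 w5=1
t2.Δ0 w2=0 w0=1 w6=1 w3=1 w4=1 clk=0 w5=1
t2.Δ1 w2=0 w0=1 w6=1 w3=1 w4=1 clk=1 w5=1
t2.Δ2 w2=0 w0=1 w6=0 w3=1 w4=1 clk=1 w5=1
t2.Δ3 w2=0 w0=1 w6=0 w3=1 w4=0 clk=1 w5=1
t3.Δ0 w2=0 w0=1 w6=0 w3=1 w4=0 clk=1 w5=1
t3.Δ1 w2=0 w0=1 w6=0 w3=1 w4=0 clk=0 w5=1
t4.Δ0 w2=0 w0=1 w6=0 w3=1 w4=0 clk=0 w5=1
t4.Δ1 w2=0 w0=1 w6=0 w3=1 w4=0 clk=1 w5=1
t4.Δ2 w2=0 w0=1 w6=1 w3=1 w4=0 clk=1 w5=1
t4.Δ3 w2=0 w0=1 w6=1 w3=1 w4=1 clk=1 w5=1
t5.Δ0 w2=0 w0=1 w6=1 w3=1 w4=1 clk=1 w5=1
t5.Δ1 w2=0 w0=1 w6=1 w3=1 w4=1 clk=0 w5=1
t6.Δ0 w2=0 w0=1 w6=1 w3=1 w4=1 clk=0 w5=1
t6.Δ1 w2=0 w0=1 w6=1 w3=1 w4=1 clk=1 w5=1
t6.Δ2 w2=0 w0=1 w6=0 w3=1 w4=1 clk=1 w5=1
t6.Δ3 w2=0 w0=1 w6=0 w3=1 w4=0 clk=1 w5=1
t7.Δ0 w2=0 w0=1 w6=0 w3=1 w4=0 clk=1 w5=1
t7.Δ1 w2=0 w0=1 w6=0 w3=1 w4=0 clk=0 w5=1
t8.Δ0 w2=0 w0=1 w6=0 w3=1 w4=0 clk=0 w5=1
t8.Δ1 w2=0 w0=1 w6=0 w3=1 w4=0 clk=1 w5=1
t8.Δ2 w2=0 w0=1 w6=1 w3=1 w4=0 clk=1 w5=1
t8.Δ3 w2=0 w0=1 w6=1 w3=1 w4=1 clk=1 w5=1
t9.Δ0 w2=0 w0=1 w6=1 w3=1 w4=1 clk=1 w5=1
t9.Δ1 w2=0 w0=1 w6=1 w3=1 w4=1 clk=0 w5=1
t10.Δ0 w2=0 w0=1 w6=1 w3=1 w4=1 clk=0 w5=1
t10.Δ1 w2=0 w0=1 w6=1 w3=1 w4=1 clk=1 w5=1
t10.Δ2 w2=0 w0=1 w6=0 w3=1 w4=1 clk=1 w5=1
t10.Δ3 w2=0 w0=1 w6=0 w3=1 w4=0 clk=1 w5=1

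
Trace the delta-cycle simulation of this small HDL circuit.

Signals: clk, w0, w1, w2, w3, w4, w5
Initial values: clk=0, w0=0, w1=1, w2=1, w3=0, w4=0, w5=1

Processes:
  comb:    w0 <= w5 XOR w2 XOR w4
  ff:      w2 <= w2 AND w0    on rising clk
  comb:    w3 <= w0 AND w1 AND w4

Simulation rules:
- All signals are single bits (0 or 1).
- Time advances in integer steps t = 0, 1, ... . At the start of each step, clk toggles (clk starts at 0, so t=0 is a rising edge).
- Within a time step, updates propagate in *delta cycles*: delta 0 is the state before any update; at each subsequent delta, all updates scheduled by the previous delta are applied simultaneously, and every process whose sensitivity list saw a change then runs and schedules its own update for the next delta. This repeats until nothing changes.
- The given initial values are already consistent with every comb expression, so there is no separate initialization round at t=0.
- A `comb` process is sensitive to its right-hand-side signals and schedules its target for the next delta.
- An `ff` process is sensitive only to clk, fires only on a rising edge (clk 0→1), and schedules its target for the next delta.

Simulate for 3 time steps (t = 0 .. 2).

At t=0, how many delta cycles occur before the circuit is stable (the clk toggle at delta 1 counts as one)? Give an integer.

3

t=0 Δ0: clk=0 w3=0 w0=0 w5=1 w4=0 w1=1 w2=1
  Δ1: clk:0→1
  Δ2: w2:1→0
  Δ3: w0:0→1
  (3Δ to stable)
t=1 Δ0: clk=1 w3=0 w0=1 w5=1 w4=0 w1=1 w2=0
  Δ1: clk:1→0
  (1Δ to stable)
t=2 Δ0: clk=0 w3=0 w0=1 w5=1 w4=0 w1=1 w2=0
  Δ1: clk:0→1
  (1Δ to stable)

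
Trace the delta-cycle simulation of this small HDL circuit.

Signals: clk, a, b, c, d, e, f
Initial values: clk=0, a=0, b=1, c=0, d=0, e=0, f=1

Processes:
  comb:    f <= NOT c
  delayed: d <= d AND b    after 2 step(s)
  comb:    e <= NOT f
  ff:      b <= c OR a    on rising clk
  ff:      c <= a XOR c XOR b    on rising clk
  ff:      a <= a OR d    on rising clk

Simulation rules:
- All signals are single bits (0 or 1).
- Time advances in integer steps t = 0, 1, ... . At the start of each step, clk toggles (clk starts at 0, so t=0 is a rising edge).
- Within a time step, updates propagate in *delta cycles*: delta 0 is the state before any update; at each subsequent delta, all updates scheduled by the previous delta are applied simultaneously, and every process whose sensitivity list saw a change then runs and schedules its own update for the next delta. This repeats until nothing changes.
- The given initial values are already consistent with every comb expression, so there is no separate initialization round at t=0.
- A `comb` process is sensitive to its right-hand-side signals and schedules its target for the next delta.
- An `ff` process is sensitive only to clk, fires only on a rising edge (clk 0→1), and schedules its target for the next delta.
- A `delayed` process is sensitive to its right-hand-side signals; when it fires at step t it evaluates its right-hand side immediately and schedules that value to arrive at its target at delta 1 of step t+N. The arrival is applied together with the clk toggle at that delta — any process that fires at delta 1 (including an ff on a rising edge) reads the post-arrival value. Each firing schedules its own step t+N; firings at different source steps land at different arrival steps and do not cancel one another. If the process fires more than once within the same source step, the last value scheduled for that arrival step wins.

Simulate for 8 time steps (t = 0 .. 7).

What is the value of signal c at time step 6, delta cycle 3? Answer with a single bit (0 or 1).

1

[bits: a,c,d,f,e,clk,b]
t=0: Δ0=0001001 Δ1=0001011 Δ2=0101010 Δ3=0100010 Δ4=0100110 | 4Δ
t=1: Δ0=0100110 Δ1=0100100 | 1Δ
t=2: Δ0=0100100 Δ1=0100110 Δ2=0100111 | 2Δ
t=3: Δ0=0100111 Δ1=0100101 | 1Δ
t=4: Δ0=0100101 Δ1=0100111 Δ2=0000111 Δ3=0001111 Δ4=0001011 | 4Δ
t=5: Δ0=0001011 Δ1=0001001 | 1Δ
t=6: Δ0=0001001 Δ1=0001011 Δ2=0101010 Δ3=0100010 Δ4=0100110 | 4Δ
t=7: Δ0=0100110 Δ1=0100100 | 1Δ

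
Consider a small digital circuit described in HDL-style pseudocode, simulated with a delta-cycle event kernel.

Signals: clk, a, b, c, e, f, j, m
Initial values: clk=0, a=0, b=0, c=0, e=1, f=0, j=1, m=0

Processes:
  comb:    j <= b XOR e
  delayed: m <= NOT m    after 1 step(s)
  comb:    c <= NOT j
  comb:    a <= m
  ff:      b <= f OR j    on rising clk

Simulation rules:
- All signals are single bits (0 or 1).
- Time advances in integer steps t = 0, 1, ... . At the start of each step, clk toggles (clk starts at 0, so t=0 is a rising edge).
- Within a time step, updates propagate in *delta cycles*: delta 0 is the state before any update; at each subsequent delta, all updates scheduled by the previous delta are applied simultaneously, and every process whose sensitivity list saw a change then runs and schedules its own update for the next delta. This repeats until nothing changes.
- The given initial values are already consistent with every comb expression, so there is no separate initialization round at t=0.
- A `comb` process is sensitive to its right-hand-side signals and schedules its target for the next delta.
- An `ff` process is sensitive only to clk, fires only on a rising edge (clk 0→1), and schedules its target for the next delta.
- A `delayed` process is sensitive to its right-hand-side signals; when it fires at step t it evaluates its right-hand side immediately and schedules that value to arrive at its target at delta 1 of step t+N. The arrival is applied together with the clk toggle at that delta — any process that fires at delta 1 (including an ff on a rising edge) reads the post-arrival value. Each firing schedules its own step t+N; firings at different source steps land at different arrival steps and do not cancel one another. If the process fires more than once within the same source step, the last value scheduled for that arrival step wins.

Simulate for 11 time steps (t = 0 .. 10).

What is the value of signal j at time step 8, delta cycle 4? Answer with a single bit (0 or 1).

t0.Δ0 clk=0 m=0 c=0 e=1 f=0 j=1 b=0 a=0
t0.Δ1 clk=1 m=0 c=0 e=1 f=0 j=1 b=0 a=0
t0.Δ2 clk=1 m=0 c=0 e=1 f=0 j=1 b=1 a=0
t0.Δ3 clk=1 m=0 c=0 e=1 f=0 j=0 b=1 a=0
t0.Δ4 clk=1 m=0 c=1 e=1 f=0 j=0 b=1 a=0
t1.Δ0 clk=1 m=0 c=1 e=1 f=0 j=0 b=1 a=0
t1.Δ1 clk=0 m=0 c=1 e=1 f=0 j=0 b=1 a=0
t2.Δ0 clk=0 m=0 c=1 e=1 f=0 j=0 b=1 a=0
t2.Δ1 clk=1 m=0 c=1 e=1 f=0 j=0 b=1 a=0
t2.Δ2 clk=1 m=0 c=1 e=1 f=0 j=0 b=0 a=0
t2.Δ3 clk=1 m=0 c=1 e=1 f=0 j=1 b=0 a=0
t2.Δ4 clk=1 m=0 c=0 e=1 f=0 j=1 b=0 a=0
t3.Δ0 clk=1 m=0 c=0 e=1 f=0 j=1 b=0 a=0
t3.Δ1 clk=0 m=0 c=0 e=1 f=0 j=1 b=0 a=0
t4.Δ0 clk=0 m=0 c=0 e=1 f=0 j=1 b=0 a=0
t4.Δ1 clk=1 m=0 c=0 e=1 f=0 j=1 b=0 a=0
t4.Δ2 clk=1 m=0 c=0 e=1 f=0 j=1 b=1 a=0
t4.Δ3 clk=1 m=0 c=0 e=1 f=0 j=0 b=1 a=0
t4.Δ4 clk=1 m=0 c=1 e=1 f=0 j=0 b=1 a=0
t5.Δ0 clk=1 m=0 c=1 e=1 f=0 j=0 b=1 a=0
t5.Δ1 clk=0 m=0 c=1 e=1 f=0 j=0 b=1 a=0
t6.Δ0 clk=0 m=0 c=1 e=1 f=0 j=0 b=1 a=0
t6.Δ1 clk=1 m=0 c=1 e=1 f=0 j=0 b=1 a=0
t6.Δ2 clk=1 m=0 c=1 e=1 f=0 j=0 b=0 a=0
t6.Δ3 clk=1 m=0 c=1 e=1 f=0 j=1 b=0 a=0
t6.Δ4 clk=1 m=0 c=0 e=1 f=0 j=1 b=0 a=0
t7.Δ0 clk=1 m=0 c=0 e=1 f=0 j=1 b=0 a=0
t7.Δ1 clk=0 m=0 c=0 e=1 f=0 j=1 b=0 a=0
t8.Δ0 clk=0 m=0 c=0 e=1 f=0 j=1 b=0 a=0
t8.Δ1 clk=1 m=0 c=0 e=1 f=0 j=1 b=0 a=0
t8.Δ2 clk=1 m=0 c=0 e=1 f=0 j=1 b=1 a=0
t8.Δ3 clk=1 m=0 c=0 e=1 f=0 j=0 b=1 a=0
t8.Δ4 clk=1 m=0 c=1 e=1 f=0 j=0 b=1 a=0
t9.Δ0 clk=1 m=0 c=1 e=1 f=0 j=0 b=1 a=0
t9.Δ1 clk=0 m=0 c=1 e=1 f=0 j=0 b=1 a=0
t10.Δ0 clk=0 m=0 c=1 e=1 f=0 j=0 b=1 a=0
t10.Δ1 clk=1 m=0 c=1 e=1 f=0 j=0 b=1 a=0
t10.Δ2 clk=1 m=0 c=1 e=1 f=0 j=0 b=0 a=0
t10.Δ3 clk=1 m=0 c=1 e=1 f=0 j=1 b=0 a=0
t10.Δ4 clk=1 m=0 c=0 e=1 f=0 j=1 b=0 a=0

0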